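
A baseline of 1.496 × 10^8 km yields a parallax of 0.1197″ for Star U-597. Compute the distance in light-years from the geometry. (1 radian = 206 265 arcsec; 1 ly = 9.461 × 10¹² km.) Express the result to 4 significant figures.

θ = 0.1197″ = 0.1197/206265 = 5.8032 × 10^-7 rad.
d = B/θ = (1.496 × 10^8) / (5.8032 × 10^-7) = 2.5779 × 10^14 km = (2.5779 × 10^14) / (9.461 × 10^12) ly = 27.248 ly.

27.25 ly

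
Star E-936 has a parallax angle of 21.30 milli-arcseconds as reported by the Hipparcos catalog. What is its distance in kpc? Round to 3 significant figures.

0.0469 kpc

p = 21.30 milli-arcseconds = 0.02130 arcsec.
d = 1/p = 1/0.02130 = 46.948 pc.
= 0.046948 kpc.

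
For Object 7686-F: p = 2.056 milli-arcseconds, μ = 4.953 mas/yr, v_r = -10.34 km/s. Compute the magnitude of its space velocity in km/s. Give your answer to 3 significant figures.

15.4 km/s

d = 1/p = 1/0.002056″ = 486.38 pc.
μ = 4.953 mas/yr = 0.004953 ″/yr.
v_t = 4.740 μ d = 4.740 × 0.004953 × 486.38 = 11.419 km/s.
v = √(v_r² + v_t²) = √((-10.34)² + 11.419²) = √237.309 = 15.405 km/s.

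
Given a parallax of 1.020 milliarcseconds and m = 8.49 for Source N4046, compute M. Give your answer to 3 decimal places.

M = -1.467

d = 1/p = 1/0.001020″ = 980.39 pc.
m − M = 5 log₁₀(980.39) − 5 = 14.9570 − 5 = 9.9570.
M = m − (m − M) = 8.49 − 9.9570 = -1.467.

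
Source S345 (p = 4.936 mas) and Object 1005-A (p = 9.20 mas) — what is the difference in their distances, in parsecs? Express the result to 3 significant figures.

93.9 pc

d_A = 1/0.004936″ = 202.59 pc; d_B = 1/0.009200″ = 108.7 pc.
|d_B − d_A| = |108.7 − 202.59| = 93.89 pc.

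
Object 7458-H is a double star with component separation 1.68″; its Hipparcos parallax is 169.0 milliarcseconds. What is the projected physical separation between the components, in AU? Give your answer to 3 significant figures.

d = 1/p = 1/0.1690″ = 5.9172 pc.
At distance d (pc), an angle of θ arcsec spans θ·d AU: s = 1.68 × 5.9172 = 9.9409 AU.

9.94 AU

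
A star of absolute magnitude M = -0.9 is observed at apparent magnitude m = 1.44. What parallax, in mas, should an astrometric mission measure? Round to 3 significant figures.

34.0 mas

m − M = 1.44 − (-0.9) = 2.34.
d = 10^((m−M)/5 + 1) = 10^1.468 = 29.376 pc.
p = 1/d = 1/29.376 = 0.034041 arcsec = 34.041 mas.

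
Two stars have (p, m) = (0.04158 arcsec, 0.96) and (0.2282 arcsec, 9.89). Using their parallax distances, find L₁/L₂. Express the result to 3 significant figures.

L₁/L₂ = 112000

d₁ = 1/p₁ = 1/0.04158″ = 24.05 pc; d₂ = 1/p₂ = 1/0.2282″ = 4.3821 pc.
M₁ = m₁ − 5 log₁₀ d₁ + 5 = 0.96 − 6.9056 + 5 = -0.9456.
M₂ = 9.89 − 3.2084 + 5 = 11.6816.
L₁/L₂ = 10^(0.4(M₂ − M₁)) = 10^(0.4 × 12.6272) = 10^5.05088 = 1.1243 × 10^5.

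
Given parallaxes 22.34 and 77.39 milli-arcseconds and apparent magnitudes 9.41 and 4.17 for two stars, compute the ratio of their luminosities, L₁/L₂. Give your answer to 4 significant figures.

L₁/L₂ = 0.09621

d₁ = 1/p₁ = 1/0.02234″ = 44.763 pc; d₂ = 1/p₂ = 1/0.07739″ = 12.922 pc.
M₁ = m₁ − 5 log₁₀ d₁ + 5 = 9.41 − 8.2546 + 5 = 6.1554.
M₂ = 4.17 − 5.5566 + 5 = 3.6134.
L₁/L₂ = 10^(0.4(M₂ − M₁)) = 10^(0.4 × (-2.5420)) = 10^(-1.01680) = 0.096206.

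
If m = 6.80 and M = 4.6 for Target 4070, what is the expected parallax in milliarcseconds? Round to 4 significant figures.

36.31 mas

m − M = 6.80 − 4.6 = 2.20.
d = 10^((m−M)/5 + 1) = 10^1.440 = 27.542 pc.
p = 1/d = 1/27.542 = 0.036308 arcsec = 36.308 mas.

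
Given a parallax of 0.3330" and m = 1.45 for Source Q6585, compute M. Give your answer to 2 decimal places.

M = 4.06

d = 1/p = 1/0.3330″ = 3.003 pc.
m − M = 5 log₁₀(3.003) − 5 = 2.3878 − 5 = -2.6122.
M = m − (m − M) = 1.45 − (-2.6122) = 4.06.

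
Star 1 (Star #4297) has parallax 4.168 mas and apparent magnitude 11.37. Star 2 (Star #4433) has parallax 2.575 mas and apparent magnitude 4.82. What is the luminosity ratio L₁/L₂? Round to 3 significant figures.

L₁/L₂ = 0.000916

d₁ = 1/p₁ = 1/0.004168″ = 239.92 pc; d₂ = 1/p₂ = 1/0.002575″ = 388.35 pc.
M₁ = m₁ − 5 log₁₀ d₁ + 5 = 11.37 − 11.9003 + 5 = 4.4697.
M₂ = 4.82 − 12.9461 + 5 = -3.1261.
L₁/L₂ = 10^(0.4(M₂ − M₁)) = 10^(0.4 × (-7.5958)) = 10^(-3.03832) = 0.00091555.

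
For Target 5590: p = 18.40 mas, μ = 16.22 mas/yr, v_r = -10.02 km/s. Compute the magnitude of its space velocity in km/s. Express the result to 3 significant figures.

d = 1/p = 1/0.01840″ = 54.348 pc.
μ = 16.22 mas/yr = 0.01622 ″/yr.
v_t = 4.740 μ d = 4.740 × 0.01622 × 54.348 = 4.1784 km/s.
v = √(v_r² + v_t²) = √((-10.02)² + 4.1784²) = √117.859 = 10.856 km/s.

10.9 km/s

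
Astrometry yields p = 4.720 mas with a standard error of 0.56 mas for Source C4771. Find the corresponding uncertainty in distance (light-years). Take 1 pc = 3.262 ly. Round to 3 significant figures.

d = 1/p, so σ_d = σ_p / p².
σ_d = 0.000560 / (0.004720)² = 0.000560 / 0.000022278 = 25.137 pc = 25.137 × 3.262 ly = 81.997 ly.

82.0 ly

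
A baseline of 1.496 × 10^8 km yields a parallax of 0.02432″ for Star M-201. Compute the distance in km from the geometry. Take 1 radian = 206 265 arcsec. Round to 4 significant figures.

θ = 0.02432″ = 0.02432/206265 = 1.1791 × 10^-7 rad.
d = B/θ = (1.496 × 10^8) / (1.1791 × 10^-7) = 1.2688 × 10^15 km.

1.269 × 10^15 km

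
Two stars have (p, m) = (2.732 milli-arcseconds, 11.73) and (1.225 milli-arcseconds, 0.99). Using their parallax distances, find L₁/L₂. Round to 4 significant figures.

L₁/L₂ = 1.017 × 10^-5

d₁ = 1/p₁ = 1/0.002732″ = 366.03 pc; d₂ = 1/p₂ = 1/0.001225″ = 816.33 pc.
M₁ = m₁ − 5 log₁₀ d₁ + 5 = 11.73 − 12.8176 + 5 = 3.9124.
M₂ = 0.99 − 14.5593 + 5 = -8.5693.
L₁/L₂ = 10^(0.4(M₂ − M₁)) = 10^(0.4 × (-12.4817)) = 10^(-4.99268) = 0.00001017.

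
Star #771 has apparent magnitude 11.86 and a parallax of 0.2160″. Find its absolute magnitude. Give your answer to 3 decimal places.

d = 1/p = 1/0.2160″ = 4.6296 pc.
m − M = 5 log₁₀(4.6296) − 5 = 3.3277 − 5 = -1.6723.
M = m − (m − M) = 11.86 − (-1.6723) = 13.532.

M = 13.532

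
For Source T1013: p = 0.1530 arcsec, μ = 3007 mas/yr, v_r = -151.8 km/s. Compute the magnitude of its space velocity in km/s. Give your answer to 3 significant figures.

d = 1/p = 1/0.1530″ = 6.5359 pc.
μ = 3007 mas/yr = 3.007 ″/yr.
v_t = 4.740 μ d = 4.740 × 3.007 × 6.5359 = 93.157 km/s.
v = √(v_r² + v_t²) = √((-151.8)² + 93.157²) = √31721.5 = 178.11 km/s.

178 km/s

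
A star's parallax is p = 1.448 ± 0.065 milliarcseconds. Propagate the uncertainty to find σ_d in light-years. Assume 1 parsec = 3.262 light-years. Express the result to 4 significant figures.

d = 1/p, so σ_d = σ_p / p².
σ_d = 0.0000650 / (0.001448)² = 0.0000650 / 0.0000020967 = 31.001 pc = 31.001 × 3.262 ly = 101.13 ly.

101.1 ly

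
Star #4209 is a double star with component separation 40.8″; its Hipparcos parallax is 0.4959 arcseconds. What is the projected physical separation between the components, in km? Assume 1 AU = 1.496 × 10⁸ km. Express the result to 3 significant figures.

1.23 × 10^10 km

d = 1/p = 1/0.4959″ = 2.0165 pc.
At distance d (pc), an angle of θ arcsec spans θ·d AU: s = 40.8 × 2.0165 = 82.273 AU.
= 82.273 × 1.496 × 10⁸ km = 1.2308 × 10^10 km.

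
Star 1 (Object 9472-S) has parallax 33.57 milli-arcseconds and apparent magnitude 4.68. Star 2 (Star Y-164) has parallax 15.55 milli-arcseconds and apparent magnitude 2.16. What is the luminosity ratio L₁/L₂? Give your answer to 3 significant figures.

d₁ = 1/p₁ = 1/0.03357″ = 29.789 pc; d₂ = 1/p₂ = 1/0.01555″ = 64.309 pc.
M₁ = m₁ − 5 log₁₀ d₁ + 5 = 4.68 − 7.3703 + 5 = 2.3097.
M₂ = 2.16 − 9.0414 + 5 = -1.8814.
L₁/L₂ = 10^(0.4(M₂ − M₁)) = 10^(0.4 × (-4.1911)) = 10^(-1.67644) = 0.021065.

L₁/L₂ = 0.0211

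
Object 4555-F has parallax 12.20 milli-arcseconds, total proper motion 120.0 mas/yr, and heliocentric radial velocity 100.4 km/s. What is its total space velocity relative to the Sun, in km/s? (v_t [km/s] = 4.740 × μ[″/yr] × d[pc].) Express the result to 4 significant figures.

d = 1/p = 1/0.01220″ = 81.967 pc.
μ = 120.0 mas/yr = 0.1200 ″/yr.
v_t = 4.740 μ d = 4.740 × 0.1200 × 81.967 = 46.623 km/s.
v = √(v_r² + v_t²) = √(100.4² + 46.623²) = √12253.9 = 110.7 km/s.

110.7 km/s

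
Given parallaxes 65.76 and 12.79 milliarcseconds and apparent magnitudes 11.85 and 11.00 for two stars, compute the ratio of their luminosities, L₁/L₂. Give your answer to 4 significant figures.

d₁ = 1/p₁ = 1/0.06576″ = 15.207 pc; d₂ = 1/p₂ = 1/0.01279″ = 78.186 pc.
M₁ = m₁ − 5 log₁₀ d₁ + 5 = 11.85 − 5.9102 + 5 = 10.9398.
M₂ = 11.00 − 9.4656 + 5 = 6.5344.
L₁/L₂ = 10^(0.4(M₂ − M₁)) = 10^(0.4 × (-4.4054)) = 10^(-1.76216) = 0.017292.

L₁/L₂ = 0.01729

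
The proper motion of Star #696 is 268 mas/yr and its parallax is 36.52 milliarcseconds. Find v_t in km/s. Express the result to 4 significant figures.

34.78 km/s

d = 1/p = 1/0.03652″ = 27.382 pc.
μ = 268 mas/yr = 0.268 ″/yr.
v_t = 4.74 × μ × d = 4.74 × 0.268 × 27.382 = 34.784 km/s.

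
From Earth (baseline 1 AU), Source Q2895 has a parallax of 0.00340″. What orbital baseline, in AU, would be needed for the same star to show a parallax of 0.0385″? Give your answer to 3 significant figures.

Parallax scales linearly with baseline: p ∝ B, so B = p_target / p_Earth × 1 AU.
B = 0.0385 / 0.00340 = 11.324 AU.

11.3 AU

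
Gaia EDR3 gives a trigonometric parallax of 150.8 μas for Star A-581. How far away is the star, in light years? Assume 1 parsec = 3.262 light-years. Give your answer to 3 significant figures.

p = 150.8 μas = 0.0001508 arcsec.
d = 1/p = 1/0.0001508 = 6631.3 pc.
In light-years: 6631.3 × 3.262 = 21631 ly.

21600 light years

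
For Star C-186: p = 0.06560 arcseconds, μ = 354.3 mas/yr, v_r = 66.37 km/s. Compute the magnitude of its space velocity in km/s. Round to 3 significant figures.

71.1 km/s

d = 1/p = 1/0.06560″ = 15.244 pc.
μ = 354.3 mas/yr = 0.3543 ″/yr.
v_t = 4.740 μ d = 4.740 × 0.3543 × 15.244 = 25.6 km/s.
v = √(v_r² + v_t²) = √(66.37² + 25.6²) = √5060.34 = 71.136 km/s.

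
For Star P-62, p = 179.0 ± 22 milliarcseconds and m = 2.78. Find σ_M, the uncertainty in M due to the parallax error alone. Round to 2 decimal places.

σ_M = 0.27 mag

M = m − 5 log₁₀ d + 5 = m + 5 log₁₀ p + 5, so ∂M/∂p = 5/(p ln 10).
σ_M = (5/ln 10) · (σ_p/p) = 2.1715 × 22/179.0 = 2.1715 × 0.12291 = 0.2669.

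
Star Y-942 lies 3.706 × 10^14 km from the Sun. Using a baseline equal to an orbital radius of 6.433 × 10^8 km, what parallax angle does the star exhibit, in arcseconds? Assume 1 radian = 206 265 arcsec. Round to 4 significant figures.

0.3580 arcsec

θ ≈ B/d = (6.433 × 10^8) / (3.706 × 10^14) = 1.7358 × 10^-6 rad.
In arcseconds: 1.7358 × 10^-6 × 206265 = 0.35803″.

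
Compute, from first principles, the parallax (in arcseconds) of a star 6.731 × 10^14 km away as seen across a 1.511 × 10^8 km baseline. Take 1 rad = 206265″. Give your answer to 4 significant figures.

θ ≈ B/d = (1.511 × 10^8) / (6.731 × 10^14) = 2.2448 × 10^-7 rad.
In arcseconds: 2.2448 × 10^-7 × 206265 = 0.046302″.

0.04630 arcsec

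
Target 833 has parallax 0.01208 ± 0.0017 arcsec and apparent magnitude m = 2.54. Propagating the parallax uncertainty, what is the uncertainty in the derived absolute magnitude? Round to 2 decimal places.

σ_M = 0.31 mag

M = m − 5 log₁₀ d + 5 = m + 5 log₁₀ p + 5, so ∂M/∂p = 5/(p ln 10).
σ_M = (5/ln 10) · (σ_p/p) = 2.1715 × 0.0017/0.01208 = 2.1715 × 0.14073 = 0.3056.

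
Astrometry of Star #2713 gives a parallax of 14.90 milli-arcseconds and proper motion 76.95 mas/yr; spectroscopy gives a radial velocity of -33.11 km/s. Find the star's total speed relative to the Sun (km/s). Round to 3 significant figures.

d = 1/p = 1/0.01490″ = 67.114 pc.
μ = 76.95 mas/yr = 0.07695 ″/yr.
v_t = 4.740 μ d = 4.740 × 0.07695 × 67.114 = 24.479 km/s.
v = √(v_r² + v_t²) = √((-33.11)² + 24.479²) = √1695.49 = 41.176 km/s.

41.2 km/s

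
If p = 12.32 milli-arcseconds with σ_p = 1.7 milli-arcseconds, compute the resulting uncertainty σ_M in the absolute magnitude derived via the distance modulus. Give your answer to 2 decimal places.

σ_M = 0.30 mag

M = m − 5 log₁₀ d + 5 = m + 5 log₁₀ p + 5, so ∂M/∂p = 5/(p ln 10).
σ_M = (5/ln 10) · (σ_p/p) = 2.1715 × 1.7/12.32 = 2.1715 × 0.13799 = 0.29965.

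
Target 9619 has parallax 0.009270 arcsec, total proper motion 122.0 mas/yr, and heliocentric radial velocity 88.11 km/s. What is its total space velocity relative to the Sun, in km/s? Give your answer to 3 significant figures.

108 km/s

d = 1/p = 1/0.009270″ = 107.87 pc.
μ = 122.0 mas/yr = 0.1220 ″/yr.
v_t = 4.740 μ d = 4.740 × 0.1220 × 107.87 = 62.379 km/s.
v = √(v_r² + v_t²) = √(88.11² + 62.379²) = √11654.5 = 107.96 km/s.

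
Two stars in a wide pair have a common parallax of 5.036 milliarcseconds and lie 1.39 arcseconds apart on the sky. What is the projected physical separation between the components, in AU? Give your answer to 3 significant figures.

d = 1/p = 1/0.005036″ = 198.57 pc.
At distance d (pc), an angle of θ arcsec spans θ·d AU: s = 1.39 × 198.57 = 276.01 AU.

276 AU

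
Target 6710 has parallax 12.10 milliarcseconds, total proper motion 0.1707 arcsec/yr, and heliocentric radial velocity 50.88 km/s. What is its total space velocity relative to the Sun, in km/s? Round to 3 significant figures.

84.0 km/s

d = 1/p = 1/0.01210″ = 82.645 pc.
v_t = 4.740 μ d = 4.740 × 0.1707 × 82.645 = 66.87 km/s.
v = √(v_r² + v_t²) = √(50.88² + 66.87²) = √7060.37 = 84.026 km/s.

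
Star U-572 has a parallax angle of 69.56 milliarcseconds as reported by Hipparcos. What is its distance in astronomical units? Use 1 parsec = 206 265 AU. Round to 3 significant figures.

p = 69.56 milliarcseconds = 0.06956 arcsec.
d = 1/p = 1/0.06956 = 14.376 pc.
In AU: 14.376 × 206265 = 2.9653 × 10^6 AU.

2.97 × 10^6 AU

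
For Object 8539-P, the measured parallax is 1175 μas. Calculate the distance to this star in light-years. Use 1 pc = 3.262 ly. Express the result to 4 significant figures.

2776 light years

p = 1175 μas = 0.001175 arcsec.
d = 1/p = 1/0.001175 = 851.06 pc.
In light-years: 851.06 × 3.262 = 2776.2 ly.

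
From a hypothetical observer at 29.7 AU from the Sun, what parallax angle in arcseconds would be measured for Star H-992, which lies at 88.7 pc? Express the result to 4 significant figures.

p (arcsec) = B (AU) / d (pc).
p = 29.7 / 88.7 = 0.33484 arcsec.

0.3348 arcsec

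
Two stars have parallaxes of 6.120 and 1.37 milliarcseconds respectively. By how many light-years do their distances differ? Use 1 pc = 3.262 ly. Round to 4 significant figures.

1848 ly

d_A = 1/0.006120″ = 163.4 pc; d_B = 1/0.001370″ = 729.93 pc.
|d_B − d_A| = |729.93 − 163.4| = 566.53 pc = 566.53 × 3.262 ly = 1848 ly.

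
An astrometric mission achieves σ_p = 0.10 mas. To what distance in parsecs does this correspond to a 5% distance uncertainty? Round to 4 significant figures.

500.0 pc

σ_d/d = σ_p/p, so the condition is σ_p/p ≤ 0.05, i.e. p ≥ σ_p/0.05.
p_min = 0.10/0.05 = 2 mas = 0.002 arcsec.
d_max = 1/p_min = 1/0.002 = 500 pc.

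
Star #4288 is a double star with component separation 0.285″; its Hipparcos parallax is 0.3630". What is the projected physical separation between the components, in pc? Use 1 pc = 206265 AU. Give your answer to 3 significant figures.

3.81 × 10^-6 pc

d = 1/p = 1/0.3630″ = 2.7548 pc.
At distance d (pc), an angle of θ arcsec spans θ·d AU: s = 0.285 × 2.7548 = 0.78512 AU.
= 0.78512 / 206265 = 3.8064 × 10^-6 pc.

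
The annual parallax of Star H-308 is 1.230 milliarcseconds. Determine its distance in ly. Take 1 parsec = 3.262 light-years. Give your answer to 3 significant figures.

p = 1.230 milliarcseconds = 0.001230 arcsec.
d = 1/p = 1/0.001230 = 813.01 pc.
In light-years: 813.01 × 3.262 = 2652 ly.

2650 ly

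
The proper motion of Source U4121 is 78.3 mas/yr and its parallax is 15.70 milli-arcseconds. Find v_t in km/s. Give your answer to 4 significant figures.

d = 1/p = 1/0.01570″ = 63.694 pc.
μ = 78.3 mas/yr = 0.0783 ″/yr.
v_t = 4.74 × μ × d = 4.74 × 0.0783 × 63.694 = 23.64 km/s.

23.64 km/s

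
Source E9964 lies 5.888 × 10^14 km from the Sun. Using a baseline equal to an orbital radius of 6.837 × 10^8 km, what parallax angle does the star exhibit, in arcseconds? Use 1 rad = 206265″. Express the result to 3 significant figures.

θ ≈ B/d = (6.837 × 10^8) / (5.888 × 10^14) = 1.1612 × 10^-6 rad.
In arcseconds: 1.1612 × 10^-6 × 206265 = 0.23951″.

0.240 arcsec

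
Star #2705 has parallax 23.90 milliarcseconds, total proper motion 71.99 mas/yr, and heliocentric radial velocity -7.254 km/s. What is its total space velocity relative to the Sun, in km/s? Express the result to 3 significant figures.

16.0 km/s

d = 1/p = 1/0.02390″ = 41.841 pc.
μ = 71.99 mas/yr = 0.07199 ″/yr.
v_t = 4.740 μ d = 4.740 × 0.07199 × 41.841 = 14.278 km/s.
v = √(v_r² + v_t²) = √((-7.254)² + 14.278²) = √256.482 = 16.015 km/s.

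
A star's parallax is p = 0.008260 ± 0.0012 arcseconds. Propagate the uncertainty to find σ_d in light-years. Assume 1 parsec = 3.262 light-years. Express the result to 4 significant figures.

57.37 ly

d = 1/p, so σ_d = σ_p / p².
σ_d = 0.00120 / (0.008260)² = 0.00120 / 0.000068228 = 17.588 pc = 17.588 × 3.262 ly = 57.372 ly.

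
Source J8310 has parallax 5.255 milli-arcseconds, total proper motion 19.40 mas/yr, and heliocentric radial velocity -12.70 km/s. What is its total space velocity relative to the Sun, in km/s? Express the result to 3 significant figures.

d = 1/p = 1/0.005255″ = 190.29 pc.
μ = 19.40 mas/yr = 0.01940 ″/yr.
v_t = 4.740 μ d = 4.740 × 0.01940 × 190.29 = 17.498 km/s.
v = √(v_r² + v_t²) = √((-12.70)² + 17.498²) = √467.47 = 21.621 km/s.

21.6 km/s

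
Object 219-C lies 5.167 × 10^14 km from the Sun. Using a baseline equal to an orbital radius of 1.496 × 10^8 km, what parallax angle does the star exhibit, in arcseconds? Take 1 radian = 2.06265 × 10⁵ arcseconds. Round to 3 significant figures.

θ ≈ B/d = (1.496 × 10^8) / (5.167 × 10^14) = 2.8953 × 10^-7 rad.
In arcseconds: 2.8953 × 10^-7 × 206265 = 0.05972″.

0.0597 arcsec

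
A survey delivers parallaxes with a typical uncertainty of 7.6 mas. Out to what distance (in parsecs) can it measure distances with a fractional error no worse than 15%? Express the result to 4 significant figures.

19.74 pc

σ_d/d = σ_p/p, so the condition is σ_p/p ≤ 0.15, i.e. p ≥ σ_p/0.15.
p_min = 7.6/0.15 = 50.667 mas = 0.050667 arcsec.
d_max = 1/p_min = 1/0.050667 = 19.737 pc.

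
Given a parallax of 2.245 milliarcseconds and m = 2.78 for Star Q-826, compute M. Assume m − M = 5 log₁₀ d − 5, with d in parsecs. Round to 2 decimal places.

M = -5.46

d = 1/p = 1/0.002245″ = 445.43 pc.
m − M = 5 log₁₀(445.43) − 5 = 13.2439 − 5 = 8.2439.
M = m − (m − M) = 2.78 − 8.2439 = -5.46.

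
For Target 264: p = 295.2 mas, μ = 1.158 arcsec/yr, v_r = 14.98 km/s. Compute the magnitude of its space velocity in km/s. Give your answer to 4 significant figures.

23.88 km/s

d = 1/p = 1/0.2952″ = 3.3875 pc.
v_t = 4.740 μ d = 4.740 × 1.158 × 3.3875 = 18.594 km/s.
v = √(v_r² + v_t²) = √(14.98² + 18.594²) = √570.137 = 23.878 km/s.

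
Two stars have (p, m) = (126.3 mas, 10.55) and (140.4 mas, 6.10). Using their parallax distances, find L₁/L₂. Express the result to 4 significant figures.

d₁ = 1/p₁ = 1/0.1263″ = 7.9177 pc; d₂ = 1/p₂ = 1/0.1404″ = 7.1225 pc.
M₁ = m₁ − 5 log₁₀ d₁ + 5 = 10.55 − 4.4930 + 5 = 11.0570.
M₂ = 6.10 − 4.2632 + 5 = 6.8368.
L₁/L₂ = 10^(0.4(M₂ − M₁)) = 10^(0.4 × (-4.2202)) = 10^(-1.68808) = 0.020508.

L₁/L₂ = 0.02051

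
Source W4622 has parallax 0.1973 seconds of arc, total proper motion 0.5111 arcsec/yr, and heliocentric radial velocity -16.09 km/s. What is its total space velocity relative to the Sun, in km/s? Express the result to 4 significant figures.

20.24 km/s

d = 1/p = 1/0.1973″ = 5.0684 pc.
v_t = 4.740 μ d = 4.740 × 0.5111 × 5.0684 = 12.279 km/s.
v = √(v_r² + v_t²) = √((-16.09)² + 12.279²) = √409.662 = 20.24 km/s.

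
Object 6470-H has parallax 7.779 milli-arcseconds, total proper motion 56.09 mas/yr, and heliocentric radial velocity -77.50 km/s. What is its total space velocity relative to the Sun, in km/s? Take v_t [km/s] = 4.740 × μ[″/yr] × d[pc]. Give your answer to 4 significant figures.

84.70 km/s

d = 1/p = 1/0.007779″ = 128.55 pc.
μ = 56.09 mas/yr = 0.05609 ″/yr.
v_t = 4.740 μ d = 4.740 × 0.05609 × 128.55 = 34.177 km/s.
v = √(v_r² + v_t²) = √((-77.50)² + 34.177²) = √7174.32 = 84.701 km/s.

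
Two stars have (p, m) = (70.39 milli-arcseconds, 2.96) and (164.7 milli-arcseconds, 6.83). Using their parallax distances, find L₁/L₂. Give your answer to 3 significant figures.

d₁ = 1/p₁ = 1/0.07039″ = 14.207 pc; d₂ = 1/p₂ = 1/0.1647″ = 6.0716 pc.
M₁ = m₁ − 5 log₁₀ d₁ + 5 = 2.96 − 5.7625 + 5 = 2.1975.
M₂ = 6.83 − 3.9165 + 5 = 7.9135.
L₁/L₂ = 10^(0.4(M₂ − M₁)) = 10^(0.4 × 5.7160) = 10^2.28640 = 193.37.

L₁/L₂ = 193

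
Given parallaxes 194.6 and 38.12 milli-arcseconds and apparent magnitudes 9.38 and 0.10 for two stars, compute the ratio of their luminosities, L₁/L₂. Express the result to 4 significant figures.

d₁ = 1/p₁ = 1/0.1946″ = 5.1387 pc; d₂ = 1/p₂ = 1/0.03812″ = 26.233 pc.
M₁ = m₁ − 5 log₁₀ d₁ + 5 = 9.38 − 3.5543 + 5 = 10.8257.
M₂ = 0.10 − 7.0942 + 5 = -1.9942.
L₁/L₂ = 10^(0.4(M₂ − M₁)) = 10^(0.4 × (-12.8199)) = 10^(-5.12796) = 0.000007448.

L₁/L₂ = 7.448 × 10^-6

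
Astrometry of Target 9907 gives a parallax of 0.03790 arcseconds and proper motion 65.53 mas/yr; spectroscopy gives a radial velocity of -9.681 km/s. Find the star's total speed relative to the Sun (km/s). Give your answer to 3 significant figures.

12.7 km/s

d = 1/p = 1/0.03790″ = 26.385 pc.
μ = 65.53 mas/yr = 0.06553 ″/yr.
v_t = 4.740 μ d = 4.740 × 0.06553 × 26.385 = 8.1955 km/s.
v = √(v_r² + v_t²) = √((-9.681)² + 8.1955²) = √160.888 = 12.684 km/s.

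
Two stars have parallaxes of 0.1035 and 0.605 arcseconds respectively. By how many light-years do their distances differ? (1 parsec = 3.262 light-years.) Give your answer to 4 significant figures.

d_A = 1/0.1035″ = 9.6618 pc; d_B = 1/0.6050″ = 1.6529 pc.
|d_B − d_A| = |1.6529 − 9.6618| = 8.0089 pc = 8.0089 × 3.262 ly = 26.125 ly.

26.13 ly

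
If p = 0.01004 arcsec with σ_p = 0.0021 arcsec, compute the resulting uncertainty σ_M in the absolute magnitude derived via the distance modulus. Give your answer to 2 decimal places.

σ_M = 0.45 mag

M = m − 5 log₁₀ d + 5 = m + 5 log₁₀ p + 5, so ∂M/∂p = 5/(p ln 10).
σ_M = (5/ln 10) · (σ_p/p) = 2.1715 × 0.0021/0.01004 = 2.1715 × 0.20916 = 0.45419.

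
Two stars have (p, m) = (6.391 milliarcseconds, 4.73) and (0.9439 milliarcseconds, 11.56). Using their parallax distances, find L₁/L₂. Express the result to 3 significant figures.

d₁ = 1/p₁ = 1/0.006391″ = 156.47 pc; d₂ = 1/p₂ = 1/0.0009439″ = 1059.4 pc.
M₁ = m₁ − 5 log₁₀ d₁ + 5 = 4.73 − 10.9722 + 5 = -1.2422.
M₂ = 11.56 − 15.1253 + 5 = 1.4347.
L₁/L₂ = 10^(0.4(M₂ − M₁)) = 10^(0.4 × 2.6769) = 10^1.07076 = 11.77.

L₁/L₂ = 11.8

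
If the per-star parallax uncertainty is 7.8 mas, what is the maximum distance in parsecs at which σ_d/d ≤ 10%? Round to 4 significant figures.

σ_d/d = σ_p/p, so the condition is σ_p/p ≤ 0.10, i.e. p ≥ σ_p/0.10.
p_min = 7.8/0.10 = 78 mas = 0.078 arcsec.
d_max = 1/p_min = 1/0.078 = 12.821 pc.

12.82 pc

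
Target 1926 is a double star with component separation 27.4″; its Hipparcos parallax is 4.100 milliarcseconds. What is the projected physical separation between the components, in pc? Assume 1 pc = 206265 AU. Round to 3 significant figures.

0.0324 pc

d = 1/p = 1/0.004100″ = 243.9 pc.
At distance d (pc), an angle of θ arcsec spans θ·d AU: s = 27.4 × 243.9 = 6682.9 AU.
= 6682.9 / 206265 = 0.032400 pc.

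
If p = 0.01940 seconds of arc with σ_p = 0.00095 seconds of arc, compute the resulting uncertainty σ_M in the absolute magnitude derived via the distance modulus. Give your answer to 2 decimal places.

σ_M = 0.11 mag

M = m − 5 log₁₀ d + 5 = m + 5 log₁₀ p + 5, so ∂M/∂p = 5/(p ln 10).
σ_M = (5/ln 10) · (σ_p/p) = 2.1715 × 0.00095/0.01940 = 2.1715 × 0.048969 = 0.10634.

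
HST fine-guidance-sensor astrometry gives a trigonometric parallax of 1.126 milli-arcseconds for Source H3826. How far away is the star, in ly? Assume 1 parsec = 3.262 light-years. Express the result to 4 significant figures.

p = 1.126 milli-arcseconds = 0.001126 arcsec.
d = 1/p = 1/0.001126 = 888.1 pc.
In light-years: 888.1 × 3.262 = 2897 ly.

2897 ly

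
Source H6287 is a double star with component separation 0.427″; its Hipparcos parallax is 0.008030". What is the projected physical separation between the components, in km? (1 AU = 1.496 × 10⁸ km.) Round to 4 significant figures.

7.955 × 10^9 km

d = 1/p = 1/0.008030″ = 124.53 pc.
At distance d (pc), an angle of θ arcsec spans θ·d AU: s = 0.427 × 124.53 = 53.174 AU.
= 53.174 × 1.496 × 10⁸ km = 7.9548 × 10^9 km.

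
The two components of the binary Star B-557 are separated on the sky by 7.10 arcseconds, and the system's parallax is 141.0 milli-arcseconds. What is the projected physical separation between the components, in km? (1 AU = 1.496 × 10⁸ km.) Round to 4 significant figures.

7.533 × 10^9 km

d = 1/p = 1/0.1410″ = 7.0922 pc.
At distance d (pc), an angle of θ arcsec spans θ·d AU: s = 7.10 × 7.0922 = 50.355 AU.
= 50.355 × 1.496 × 10⁸ km = 7.5331 × 10^9 km.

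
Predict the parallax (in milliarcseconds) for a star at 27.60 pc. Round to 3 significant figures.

36.2 mas

p = 1/d = 1/27.6 = 0.036232 arcsec.
= 0.036232 × 1000 = 36.232 mas.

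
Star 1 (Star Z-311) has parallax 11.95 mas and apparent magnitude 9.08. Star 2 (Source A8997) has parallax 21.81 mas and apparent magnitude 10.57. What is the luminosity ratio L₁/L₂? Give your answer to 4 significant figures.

d₁ = 1/p₁ = 1/0.01195″ = 83.682 pc; d₂ = 1/p₂ = 1/0.02181″ = 45.851 pc.
M₁ = m₁ − 5 log₁₀ d₁ + 5 = 9.08 − 9.6132 + 5 = 4.4668.
M₂ = 10.57 − 8.3067 + 5 = 7.2633.
L₁/L₂ = 10^(0.4(M₂ − M₁)) = 10^(0.4 × 2.7965) = 10^1.11860 = 13.14.

L₁/L₂ = 13.14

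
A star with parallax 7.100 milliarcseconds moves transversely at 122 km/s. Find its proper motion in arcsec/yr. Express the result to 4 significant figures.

0.1827 arcsec/yr

d = 1/p = 1/0.007100″ = 140.85 pc.
μ = v_t / (4.74 d) = 122 / (4.74 × 140.85) = 122 / 667.63 = 0.18274 ″/yr.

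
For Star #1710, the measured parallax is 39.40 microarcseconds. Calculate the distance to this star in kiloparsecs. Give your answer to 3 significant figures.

25.4 kpc

p = 39.40 microarcseconds = 0.00003940 arcsec.
d = 1/p = 1/0.00003940 = 25381 pc.
= 25.381 kpc.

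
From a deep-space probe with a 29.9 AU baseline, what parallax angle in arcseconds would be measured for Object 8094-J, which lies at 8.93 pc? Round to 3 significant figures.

p (arcsec) = B (AU) / d (pc).
p = 29.9 / 8.93 = 3.3483 arcsec.

3.35 arcsec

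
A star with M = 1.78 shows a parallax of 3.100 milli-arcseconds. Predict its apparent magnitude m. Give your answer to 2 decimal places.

m = 9.32

d = 1/p = 1/0.003100″ = 322.58 pc.
m − M = 5 log₁₀ d − 5 = 5 log₁₀(322.58) − 5 = 12.5432 − 5 = 7.5432.
m = M + (m − M) = 1.78 + 7.5432 = 9.32.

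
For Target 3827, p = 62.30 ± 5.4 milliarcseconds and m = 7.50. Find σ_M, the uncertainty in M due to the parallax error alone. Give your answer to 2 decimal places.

σ_M = 0.19 mag

M = m − 5 log₁₀ d + 5 = m + 5 log₁₀ p + 5, so ∂M/∂p = 5/(p ln 10).
σ_M = (5/ln 10) · (σ_p/p) = 2.1715 × 5.4/62.30 = 2.1715 × 0.086677 = 0.18822.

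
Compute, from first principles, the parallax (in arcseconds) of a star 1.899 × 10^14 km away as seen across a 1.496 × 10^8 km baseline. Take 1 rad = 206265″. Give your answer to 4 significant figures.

0.1625 arcsec

θ ≈ B/d = (1.496 × 10^8) / (1.899 × 10^14) = 7.8778 × 10^-7 rad.
In arcseconds: 7.8778 × 10^-7 × 206265 = 0.16249″.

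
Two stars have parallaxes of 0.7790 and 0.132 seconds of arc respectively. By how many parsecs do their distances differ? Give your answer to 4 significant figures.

d_A = 1/0.7790″ = 1.2837 pc; d_B = 1/0.1320″ = 7.5758 pc.
|d_B − d_A| = |7.5758 − 1.2837| = 6.2921 pc.

6.292 pc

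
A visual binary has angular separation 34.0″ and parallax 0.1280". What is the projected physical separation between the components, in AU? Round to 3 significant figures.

d = 1/p = 1/0.1280″ = 7.8125 pc.
At distance d (pc), an angle of θ arcsec spans θ·d AU: s = 34.0 × 7.8125 = 265.63 AU.

266 AU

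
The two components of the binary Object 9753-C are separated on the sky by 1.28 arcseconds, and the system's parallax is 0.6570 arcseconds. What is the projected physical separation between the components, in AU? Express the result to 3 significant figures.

1.95 AU

d = 1/p = 1/0.6570″ = 1.5221 pc.
At distance d (pc), an angle of θ arcsec spans θ·d AU: s = 1.28 × 1.5221 = 1.9483 AU.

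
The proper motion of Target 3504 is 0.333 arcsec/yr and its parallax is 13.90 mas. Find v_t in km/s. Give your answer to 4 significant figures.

d = 1/p = 1/0.01390″ = 71.942 pc.
v_t = 4.74 × μ × d = 4.74 × 0.333 × 71.942 = 113.55 km/s.

113.6 km/s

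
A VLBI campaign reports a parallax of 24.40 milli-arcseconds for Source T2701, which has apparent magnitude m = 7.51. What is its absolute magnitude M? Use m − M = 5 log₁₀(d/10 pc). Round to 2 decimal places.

d = 1/p = 1/0.02440″ = 40.984 pc.
m − M = 5 log₁₀(40.984) − 5 = 8.0631 − 5 = 3.0631.
M = m − (m − M) = 7.51 − 3.0631 = 4.45.

M = 4.45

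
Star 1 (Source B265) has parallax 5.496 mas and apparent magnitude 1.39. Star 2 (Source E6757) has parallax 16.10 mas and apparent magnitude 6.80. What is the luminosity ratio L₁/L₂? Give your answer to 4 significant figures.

d₁ = 1/p₁ = 1/0.005496″ = 181.95 pc; d₂ = 1/p₂ = 1/0.01610″ = 62.112 pc.
M₁ = m₁ − 5 log₁₀ d₁ + 5 = 1.39 − 11.2998 + 5 = -4.9098.
M₂ = 6.80 − 8.9659 + 5 = 2.8341.
L₁/L₂ = 10^(0.4(M₂ − M₁)) = 10^(0.4 × 7.7439) = 10^3.09756 = 1251.9.

L₁/L₂ = 1252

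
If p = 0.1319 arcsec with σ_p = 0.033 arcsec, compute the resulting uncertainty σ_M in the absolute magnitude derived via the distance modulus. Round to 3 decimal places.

σ_M = 0.543 mag

M = m − 5 log₁₀ d + 5 = m + 5 log₁₀ p + 5, so ∂M/∂p = 5/(p ln 10).
σ_M = (5/ln 10) · (σ_p/p) = 2.1715 × 0.033/0.1319 = 2.1715 × 0.25019 = 0.54329.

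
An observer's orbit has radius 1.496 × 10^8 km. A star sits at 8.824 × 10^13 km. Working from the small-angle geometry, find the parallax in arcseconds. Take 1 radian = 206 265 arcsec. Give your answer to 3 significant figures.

θ ≈ B/d = (1.496 × 10^8) / (8.824 × 10^13) = 1.6954 × 10^-6 rad.
In arcseconds: 1.6954 × 10^-6 × 206265 = 0.3497″.

0.350 arcsec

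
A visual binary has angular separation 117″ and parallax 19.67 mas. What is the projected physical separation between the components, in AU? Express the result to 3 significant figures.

d = 1/p = 1/0.01967″ = 50.839 pc.
At distance d (pc), an angle of θ arcsec spans θ·d AU: s = 117 × 50.839 = 5948.2 AU.

5950 AU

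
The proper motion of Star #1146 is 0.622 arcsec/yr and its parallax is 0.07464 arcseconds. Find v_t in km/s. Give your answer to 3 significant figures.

39.5 km/s

d = 1/p = 1/0.07464″ = 13.398 pc.
v_t = 4.74 × μ × d = 4.74 × 0.622 × 13.398 = 39.501 km/s.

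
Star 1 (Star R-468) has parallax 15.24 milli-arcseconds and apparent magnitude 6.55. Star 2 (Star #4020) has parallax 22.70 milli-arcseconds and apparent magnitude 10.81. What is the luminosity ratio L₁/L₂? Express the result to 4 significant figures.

L₁/L₂ = 112.2

d₁ = 1/p₁ = 1/0.01524″ = 65.617 pc; d₂ = 1/p₂ = 1/0.02270″ = 44.053 pc.
M₁ = m₁ − 5 log₁₀ d₁ + 5 = 6.55 − 9.0851 + 5 = 2.4649.
M₂ = 10.81 − 8.2199 + 5 = 7.5901.
L₁/L₂ = 10^(0.4(M₂ − M₁)) = 10^(0.4 × 5.1252) = 10^2.05008 = 112.22.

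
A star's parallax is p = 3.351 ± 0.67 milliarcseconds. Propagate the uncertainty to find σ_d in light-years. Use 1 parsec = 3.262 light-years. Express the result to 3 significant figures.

d = 1/p, so σ_d = σ_p / p².
σ_d = 0.000670 / (0.003351)² = 0.000670 / 0.000011229 = 59.667 pc = 59.667 × 3.262 ly = 194.63 ly.

195 ly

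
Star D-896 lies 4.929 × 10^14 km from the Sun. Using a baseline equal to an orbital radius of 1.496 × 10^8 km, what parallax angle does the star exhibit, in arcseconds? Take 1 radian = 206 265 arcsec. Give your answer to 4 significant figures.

0.06260 arcsec

θ ≈ B/d = (1.496 × 10^8) / (4.929 × 10^14) = 3.0351 × 10^-7 rad.
In arcseconds: 3.0351 × 10^-7 × 206265 = 0.062603″.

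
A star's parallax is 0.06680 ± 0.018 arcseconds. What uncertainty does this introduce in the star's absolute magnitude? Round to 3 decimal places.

M = m − 5 log₁₀ d + 5 = m + 5 log₁₀ p + 5, so ∂M/∂p = 5/(p ln 10).
σ_M = (5/ln 10) · (σ_p/p) = 2.1715 × 0.018/0.06680 = 2.1715 × 0.26946 = 0.58513.

σ_M = 0.585 mag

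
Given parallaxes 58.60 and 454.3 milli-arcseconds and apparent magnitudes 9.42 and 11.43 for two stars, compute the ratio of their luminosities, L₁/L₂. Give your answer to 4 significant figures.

L₁/L₂ = 382.7

d₁ = 1/p₁ = 1/0.05860″ = 17.065 pc; d₂ = 1/p₂ = 1/0.4543″ = 2.2012 pc.
M₁ = m₁ − 5 log₁₀ d₁ + 5 = 9.42 − 6.1605 + 5 = 8.2595.
M₂ = 11.43 − 1.7133 + 5 = 14.7167.
L₁/L₂ = 10^(0.4(M₂ − M₁)) = 10^(0.4 × 6.4572) = 10^2.58288 = 382.72.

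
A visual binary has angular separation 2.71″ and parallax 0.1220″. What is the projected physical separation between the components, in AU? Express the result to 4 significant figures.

22.21 AU

d = 1/p = 1/0.1220″ = 8.1967 pc.
At distance d (pc), an angle of θ arcsec spans θ·d AU: s = 2.71 × 8.1967 = 22.213 AU.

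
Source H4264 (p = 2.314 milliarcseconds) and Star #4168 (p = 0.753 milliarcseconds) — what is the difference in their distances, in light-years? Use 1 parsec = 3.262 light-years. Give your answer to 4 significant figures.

d_A = 1/0.002314″ = 432.15 pc; d_B = 1/0.0007530″ = 1328 pc.
|d_B − d_A| = |1328 − 432.15| = 895.85 pc = 895.85 × 3.262 ly = 2922.3 ly.

2922 ly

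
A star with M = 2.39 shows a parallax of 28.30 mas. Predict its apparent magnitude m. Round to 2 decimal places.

m = 5.13

d = 1/p = 1/0.02830″ = 35.336 pc.
m − M = 5 log₁₀ d − 5 = 5 log₁₀(35.336) − 5 = 7.7411 − 5 = 2.7411.
m = M + (m − M) = 2.39 + 2.7411 = 5.13.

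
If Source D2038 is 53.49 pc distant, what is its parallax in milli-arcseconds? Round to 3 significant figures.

p = 1/d = 1/53.49 = 0.018695 arcsec.
= 0.018695 × 1000 = 18.695 mas.

18.7 mas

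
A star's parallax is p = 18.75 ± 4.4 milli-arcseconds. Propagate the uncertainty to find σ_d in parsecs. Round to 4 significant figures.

12.52 pc

d = 1/p, so σ_d = σ_p / p².
σ_d = 0.00440 / (0.01875)² = 0.00440 / 0.00035156 = 12.516 pc.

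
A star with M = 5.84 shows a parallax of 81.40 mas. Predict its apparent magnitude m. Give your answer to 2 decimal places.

d = 1/p = 1/0.08140″ = 12.285 pc.
m − M = 5 log₁₀ d − 5 = 5 log₁₀(12.285) − 5 = 5.4469 − 5 = 0.4469.
m = M + (m − M) = 5.84 + 0.4469 = 6.29.

m = 6.29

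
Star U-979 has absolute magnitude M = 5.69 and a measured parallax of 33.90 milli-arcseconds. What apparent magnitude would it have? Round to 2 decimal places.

d = 1/p = 1/0.03390″ = 29.499 pc.
m − M = 5 log₁₀ d − 5 = 5 log₁₀(29.499) − 5 = 7.3490 − 5 = 2.3490.
m = M + (m − M) = 5.69 + 2.3490 = 8.04.

m = 8.04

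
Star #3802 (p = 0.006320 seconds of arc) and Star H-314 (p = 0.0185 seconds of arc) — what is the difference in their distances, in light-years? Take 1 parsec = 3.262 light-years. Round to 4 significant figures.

d_A = 1/0.006320″ = 158.23 pc; d_B = 1/0.01850″ = 54.054 pc.
|d_B − d_A| = |54.054 − 158.23| = 104.18 pc = 104.18 × 3.262 ly = 339.84 ly.

339.8 ly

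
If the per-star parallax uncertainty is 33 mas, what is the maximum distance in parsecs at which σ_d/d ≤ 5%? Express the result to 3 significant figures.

1.52 pc

σ_d/d = σ_p/p, so the condition is σ_p/p ≤ 0.05, i.e. p ≥ σ_p/0.05.
p_min = 33/0.05 = 660 mas = 0.66 arcsec.
d_max = 1/p_min = 1/0.66 = 1.5152 pc.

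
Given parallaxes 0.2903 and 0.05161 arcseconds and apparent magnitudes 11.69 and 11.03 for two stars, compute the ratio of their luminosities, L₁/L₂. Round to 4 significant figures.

d₁ = 1/p₁ = 1/0.2903″ = 3.4447 pc; d₂ = 1/p₂ = 1/0.05161″ = 19.376 pc.
M₁ = m₁ − 5 log₁₀ d₁ + 5 = 11.69 − 2.6858 + 5 = 14.0042.
M₂ = 11.03 − 6.4363 + 5 = 9.5937.
L₁/L₂ = 10^(0.4(M₂ − M₁)) = 10^(0.4 × (-4.4105)) = 10^(-1.76420) = 0.017211.

L₁/L₂ = 0.01721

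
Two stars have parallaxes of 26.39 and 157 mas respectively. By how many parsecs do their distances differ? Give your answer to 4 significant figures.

31.52 pc

d_A = 1/0.02639″ = 37.893 pc; d_B = 1/0.1570″ = 6.3694 pc.
|d_B − d_A| = |6.3694 − 37.893| = 31.524 pc.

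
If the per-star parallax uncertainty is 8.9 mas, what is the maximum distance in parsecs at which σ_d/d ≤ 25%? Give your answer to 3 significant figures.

σ_d/d = σ_p/p, so the condition is σ_p/p ≤ 0.25, i.e. p ≥ σ_p/0.25.
p_min = 8.9/0.25 = 35.6 mas = 0.0356 arcsec.
d_max = 1/p_min = 1/0.0356 = 28.09 pc.

28.1 pc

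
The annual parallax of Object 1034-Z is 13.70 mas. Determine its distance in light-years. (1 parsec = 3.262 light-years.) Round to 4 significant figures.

238.1 light years

p = 13.70 mas = 0.01370 arcsec.
d = 1/p = 1/0.01370 = 72.993 pc.
In light-years: 72.993 × 3.262 = 238.1 ly.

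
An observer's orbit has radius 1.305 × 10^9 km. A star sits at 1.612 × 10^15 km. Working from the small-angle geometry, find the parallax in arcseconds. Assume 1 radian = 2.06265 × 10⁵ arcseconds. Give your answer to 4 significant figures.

0.1670 arcsec

θ ≈ B/d = (1.305 × 10^9) / (1.612 × 10^15) = 8.0955 × 10^-7 rad.
In arcseconds: 8.0955 × 10^-7 × 206265 = 0.16698″.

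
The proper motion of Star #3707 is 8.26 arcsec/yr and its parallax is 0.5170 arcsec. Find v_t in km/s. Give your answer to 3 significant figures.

d = 1/p = 1/0.5170″ = 1.9342 pc.
v_t = 4.74 × μ × d = 4.74 × 8.26 × 1.9342 = 75.729 km/s.

75.7 km/s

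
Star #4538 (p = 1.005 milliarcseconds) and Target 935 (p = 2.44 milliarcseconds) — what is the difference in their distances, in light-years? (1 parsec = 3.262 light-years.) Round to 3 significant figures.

d_A = 1/0.001005″ = 995.02 pc; d_B = 1/0.002440″ = 409.84 pc.
|d_B − d_A| = |409.84 − 995.02| = 585.18 pc = 585.18 × 3.262 ly = 1908.9 ly.

1910 ly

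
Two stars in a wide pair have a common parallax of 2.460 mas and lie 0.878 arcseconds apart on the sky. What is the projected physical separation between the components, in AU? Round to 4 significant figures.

d = 1/p = 1/0.002460″ = 406.5 pc.
At distance d (pc), an angle of θ arcsec spans θ·d AU: s = 0.878 × 406.5 = 356.91 AU.

356.9 AU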